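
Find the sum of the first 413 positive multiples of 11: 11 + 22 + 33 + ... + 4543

Factor out 11: = 11(1 + 2 + ... + 413) = 11 × n(n+1)/2
= 11 × 413×414/2
= 11 × 85491
= 940401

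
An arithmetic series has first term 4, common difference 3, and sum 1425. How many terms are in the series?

Using S = n/2 × [2a + (n-1)d]
1425 = n/2 × [2(4) + (n-1)(3)]
1425 = n/2 × [8 + 3n - 3]
2850 = n × [5 + 3n]
3n² + (5)n - 2850 = 0
Discriminant: Δ = (5)² - 4(3)(-2850) = 25 + 34200 = 34225
√Δ = 185
n = [-(5) + √Δ] / (2·3) = (-5 + 185) / 6 = 180 / 6 = 30
(The negative root is discarded since n must be a positive integer.)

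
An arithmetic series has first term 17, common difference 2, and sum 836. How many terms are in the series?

Using S = n/2 × [2a + (n-1)d]
836 = n/2 × [2(17) + (n-1)(2)]
836 = n/2 × [34 + 2n - 2]
1672 = n × [32 + 2n]
2n² + (32)n - 1672 = 0
Discriminant: Δ = (32)² - 4(2)(-1672) = 1024 + 13376 = 14400
√Δ = 120
n = [-(32) + √Δ] / (2·2) = (-32 + 120) / 4 = 88 / 4 = 22
(The negative root is discarded since n must be a positive integer.)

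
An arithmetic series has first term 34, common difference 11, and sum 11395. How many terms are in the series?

Using S = n/2 × [2a + (n-1)d]
11395 = n/2 × [2(34) + (n-1)(11)]
11395 = n/2 × [68 + 11n - 11]
22790 = n × [57 + 11n]
11n² + (57)n - 22790 = 0
Discriminant: Δ = (57)² - 4(11)(-22790) = 3249 + 1002760 = 1006009
√Δ = 1003
n = [-(57) + √Δ] / (2·11) = (-57 + 1003) / 22 = 946 / 22 = 43
(The negative root is discarded since n must be a positive integer.)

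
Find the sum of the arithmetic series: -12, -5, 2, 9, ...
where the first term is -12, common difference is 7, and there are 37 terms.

Sₙ = n/2 × (first + last)
Last term = a + (n-1)d = -12 + (37-1)×7 = 240
S_37 = 37/2 × (-12 + 240)
S_37 = 37/2 × 228 = 4218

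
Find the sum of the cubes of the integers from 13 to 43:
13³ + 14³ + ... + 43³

Use ∑_{k=1}^{n} k³ = [n(n+1)/2]², then subtract the first 12 terms.
∑_{k=1}^{43} k³ = [43×44/2]² = 946² = 894916
∑_{k=1}^{12} k³ = [12×13/2]² = 78² = 6084
∑_{k=13}^{43} k³ = 894916 - 6084 = 888832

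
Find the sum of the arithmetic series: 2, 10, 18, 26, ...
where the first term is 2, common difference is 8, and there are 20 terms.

Sₙ = n/2 × (first + last)
Last term = a + (n-1)d = 2 + (20-1)×8 = 154
S_20 = 20/2 × (2 + 154)
S_20 = 20/2 × 156 = 1560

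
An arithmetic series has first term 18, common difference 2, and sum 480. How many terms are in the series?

Using S = n/2 × [2a + (n-1)d]
480 = n/2 × [2(18) + (n-1)(2)]
480 = n/2 × [36 + 2n - 2]
960 = n × [34 + 2n]
2n² + (34)n - 960 = 0
Discriminant: Δ = (34)² - 4(2)(-960) = 1156 + 7680 = 8836
√Δ = 94
n = [-(34) + √Δ] / (2·2) = (-34 + 94) / 4 = 60 / 4 = 15
(The negative root is discarded since n must be a positive integer.)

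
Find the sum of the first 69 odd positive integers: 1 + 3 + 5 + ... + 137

Sum of first n odd numbers = n²
= 69²
= 4761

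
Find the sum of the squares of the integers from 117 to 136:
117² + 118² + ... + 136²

Use ∑_{k=1}^{n} k² = n(n+1)(2n+1)/6, then subtract the first 116 terms.
∑_{k=1}^{136} k² = 136×137×273/6 = 847756
∑_{k=1}^{116} k² = 116×117×233/6 = 527046
∑_{k=117}^{136} k² = 847756 - 527046 = 320710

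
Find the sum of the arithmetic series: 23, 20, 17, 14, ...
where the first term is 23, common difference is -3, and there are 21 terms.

Sₙ = n/2 × (first + last)
Last term = a + (n-1)d = 23 + (21-1)×(-3) = -37
S_21 = 21/2 × (23 + (-37))
S_21 = 21/2 × (-14) = -147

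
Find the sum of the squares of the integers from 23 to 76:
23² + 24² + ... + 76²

Use ∑_{k=1}^{n} k² = n(n+1)(2n+1)/6, then subtract the first 22 terms.
∑_{k=1}^{76} k² = 76×77×153/6 = 149226
∑_{k=1}^{22} k² = 22×23×45/6 = 3795
∑_{k=23}^{76} k² = 149226 - 3795 = 145431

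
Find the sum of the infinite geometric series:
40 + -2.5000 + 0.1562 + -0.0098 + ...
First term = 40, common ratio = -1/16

For |r| < 1, S = a / (1 - r)
S = 40 / (1 - (-1/16))
S = 40 / (17/16)
S = 640/17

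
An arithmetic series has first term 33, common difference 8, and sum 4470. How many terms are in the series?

Using S = n/2 × [2a + (n-1)d]
4470 = n/2 × [2(33) + (n-1)(8)]
4470 = n/2 × [66 + 8n - 8]
8940 = n × [58 + 8n]
8n² + (58)n - 8940 = 0
Discriminant: Δ = (58)² - 4(8)(-8940) = 3364 + 286080 = 289444
√Δ = 538
n = [-(58) + √Δ] / (2·8) = (-58 + 538) / 16 = 480 / 16 = 30
(The negative root is discarded since n must be a positive integer.)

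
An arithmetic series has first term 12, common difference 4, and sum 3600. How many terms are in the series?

Using S = n/2 × [2a + (n-1)d]
3600 = n/2 × [2(12) + (n-1)(4)]
3600 = n/2 × [24 + 4n - 4]
7200 = n × [20 + 4n]
4n² + (20)n - 7200 = 0
Discriminant: Δ = (20)² - 4(4)(-7200) = 400 + 115200 = 115600
√Δ = 340
n = [-(20) + √Δ] / (2·4) = (-20 + 340) / 8 = 320 / 8 = 40
(The negative root is discarded since n must be a positive integer.)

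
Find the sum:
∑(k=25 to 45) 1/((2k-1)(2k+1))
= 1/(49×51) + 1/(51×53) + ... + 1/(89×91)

Partial fractions: 1/((2k-1)(2k+1)) = (1/2)[1/(2k-1) - 1/(2k+1)]
The series telescopes:
= (1/2)[1/49 - 1/91]
= 3/637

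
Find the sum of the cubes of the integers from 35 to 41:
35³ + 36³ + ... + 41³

Use ∑_{k=1}^{n} k³ = [n(n+1)/2]², then subtract the first 34 terms.
∑_{k=1}^{41} k³ = [41×42/2]² = 861² = 741321
∑_{k=1}^{34} k³ = [34×35/2]² = 595² = 354025
∑_{k=35}^{41} k³ = 741321 - 354025 = 387296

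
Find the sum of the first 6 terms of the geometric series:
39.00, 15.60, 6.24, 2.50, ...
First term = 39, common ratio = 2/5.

Sₙ = a(1 - rⁿ) / (1 - r)
S_6 = 39(1 - (2/5)^6) / (1 - (2/5))
S_6 = 39(1 - (64/15625)) / (3/5)
S_6 = 202293/3125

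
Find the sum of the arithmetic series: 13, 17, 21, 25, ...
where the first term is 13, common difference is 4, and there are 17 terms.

Sₙ = n/2 × (first + last)
Last term = a + (n-1)d = 13 + (17-1)×4 = 77
S_17 = 17/2 × (13 + 77)
S_17 = 17/2 × 90 = 765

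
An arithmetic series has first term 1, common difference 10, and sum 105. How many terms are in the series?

Using S = n/2 × [2a + (n-1)d]
105 = n/2 × [2(1) + (n-1)(10)]
105 = n/2 × [2 + 10n - 10]
210 = n × [-8 + 10n]
10n² + (-8)n - 210 = 0
Discriminant: Δ = (-8)² - 4(10)(-210) = 64 + 8400 = 8464
√Δ = 92
n = [-(-8) + √Δ] / (2·10) = (8 + 92) / 20 = 100 / 20 = 5
(The negative root is discarded since n must be a positive integer.)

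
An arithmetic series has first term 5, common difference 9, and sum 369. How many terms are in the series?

Using S = n/2 × [2a + (n-1)d]
369 = n/2 × [2(5) + (n-1)(9)]
369 = n/2 × [10 + 9n - 9]
738 = n × [1 + 9n]
9n² + (1)n - 738 = 0
Discriminant: Δ = (1)² - 4(9)(-738) = 1 + 26568 = 26569
√Δ = 163
n = [-(1) + √Δ] / (2·9) = (-1 + 163) / 18 = 162 / 18 = 9
(The negative root is discarded since n must be a positive integer.)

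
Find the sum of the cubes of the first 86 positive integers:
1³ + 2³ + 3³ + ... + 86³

Formula: ∑k³ = [n(n+1)/2]²
= [86×87/2]²
= 3741²
= 13995081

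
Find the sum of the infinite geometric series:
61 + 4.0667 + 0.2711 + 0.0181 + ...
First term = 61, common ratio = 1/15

For |r| < 1, S = a / (1 - r)
S = 61 / (1 - (1/15))
S = 61 / (14/15)
S = 915/14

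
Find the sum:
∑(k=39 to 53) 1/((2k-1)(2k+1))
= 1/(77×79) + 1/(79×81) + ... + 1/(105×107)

Partial fractions: 1/((2k-1)(2k+1)) = (1/2)[1/(2k-1) - 1/(2k+1)]
The series telescopes:
= (1/2)[1/77 - 1/107]
= 15/8239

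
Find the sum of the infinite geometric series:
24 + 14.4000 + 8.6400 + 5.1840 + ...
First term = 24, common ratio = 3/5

For |r| < 1, S = a / (1 - r)
S = 24 / (1 - (3/5))
S = 24 / (2/5)
S = 60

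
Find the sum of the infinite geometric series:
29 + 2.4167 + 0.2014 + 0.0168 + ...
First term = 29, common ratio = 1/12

For |r| < 1, S = a / (1 - r)
S = 29 / (1 - (1/12))
S = 29 / (11/12)
S = 348/11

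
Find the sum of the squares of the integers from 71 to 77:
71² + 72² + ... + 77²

Use ∑_{k=1}^{n} k² = n(n+1)(2n+1)/6, then subtract the first 70 terms.
∑_{k=1}^{77} k² = 77×78×155/6 = 155155
∑_{k=1}^{70} k² = 70×71×141/6 = 116795
∑_{k=71}^{77} k² = 155155 - 116795 = 38360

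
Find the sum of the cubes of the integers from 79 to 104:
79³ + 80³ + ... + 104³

Use ∑_{k=1}^{n} k³ = [n(n+1)/2]², then subtract the first 78 terms.
∑_{k=1}^{104} k³ = [104×105/2]² = 5460² = 29811600
∑_{k=1}^{78} k³ = [78×79/2]² = 3081² = 9492561
∑_{k=79}^{104} k³ = 29811600 - 9492561 = 20319039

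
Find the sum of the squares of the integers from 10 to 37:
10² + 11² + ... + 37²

Use ∑_{k=1}^{n} k² = n(n+1)(2n+1)/6, then subtract the first 9 terms.
∑_{k=1}^{37} k² = 37×38×75/6 = 17575
∑_{k=1}^{9} k² = 9×10×19/6 = 285
∑_{k=10}^{37} k² = 17575 - 285 = 17290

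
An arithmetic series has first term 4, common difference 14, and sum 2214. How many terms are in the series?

Using S = n/2 × [2a + (n-1)d]
2214 = n/2 × [2(4) + (n-1)(14)]
2214 = n/2 × [8 + 14n - 14]
4428 = n × [-6 + 14n]
14n² + (-6)n - 4428 = 0
Discriminant: Δ = (-6)² - 4(14)(-4428) = 36 + 247968 = 248004
√Δ = 498
n = [-(-6) + √Δ] / (2·14) = (6 + 498) / 28 = 504 / 28 = 18
(The negative root is discarded since n must be a positive integer.)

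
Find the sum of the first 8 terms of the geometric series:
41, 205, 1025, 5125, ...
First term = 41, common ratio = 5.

Sₙ = a(1 - rⁿ) / (1 - r)
S_8 = 41(1 - 5^8) / (1 - 5)
S_8 = 41(1 - 390625) / (-4)
S_8 = 4003896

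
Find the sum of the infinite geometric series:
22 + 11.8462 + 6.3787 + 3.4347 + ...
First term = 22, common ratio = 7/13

For |r| < 1, S = a / (1 - r)
S = 22 / (1 - (7/13))
S = 22 / (6/13)
S = 143/3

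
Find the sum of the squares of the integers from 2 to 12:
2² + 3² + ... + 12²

Use ∑_{k=1}^{n} k² = n(n+1)(2n+1)/6, then subtract the first 1 terms.
∑_{k=1}^{12} k² = 12×13×25/6 = 650
∑_{k=1}^{1} k² = 1×2×3/6 = 1
∑_{k=2}^{12} k² = 650 - 1 = 649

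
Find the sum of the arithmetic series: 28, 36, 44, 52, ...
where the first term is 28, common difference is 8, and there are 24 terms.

Sₙ = n/2 × (first + last)
Last term = a + (n-1)d = 28 + (24-1)×8 = 212
S_24 = 24/2 × (28 + 212)
S_24 = 24/2 × 240 = 2880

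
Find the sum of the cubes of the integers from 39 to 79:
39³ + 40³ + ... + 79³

Use ∑_{k=1}^{n} k³ = [n(n+1)/2]², then subtract the first 38 terms.
∑_{k=1}^{79} k³ = [79×80/2]² = 3160² = 9985600
∑_{k=1}^{38} k³ = [38×39/2]² = 741² = 549081
∑_{k=39}^{79} k³ = 9985600 - 549081 = 9436519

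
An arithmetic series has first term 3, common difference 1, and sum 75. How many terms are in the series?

Using S = n/2 × [2a + (n-1)d]
75 = n/2 × [2(3) + (n-1)(1)]
75 = n/2 × [6 + 1n - 1]
150 = n × [5 + 1n]
1n² + (5)n - 150 = 0
Discriminant: Δ = (5)² - 4(1)(-150) = 25 + 600 = 625
√Δ = 25
n = [-(5) + √Δ] / (2·1) = (-5 + 25) / 2 = 20 / 2 = 10
(The negative root is discarded since n must be a positive integer.)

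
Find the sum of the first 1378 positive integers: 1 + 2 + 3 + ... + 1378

Formula: ∑k = n(n+1)/2
= 1378×1379/2
= 1900262/2
= 950131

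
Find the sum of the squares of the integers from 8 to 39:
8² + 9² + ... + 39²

Use ∑_{k=1}^{n} k² = n(n+1)(2n+1)/6, then subtract the first 7 terms.
∑_{k=1}^{39} k² = 39×40×79/6 = 20540
∑_{k=1}^{7} k² = 7×8×15/6 = 140
∑_{k=8}^{39} k² = 20540 - 140 = 20400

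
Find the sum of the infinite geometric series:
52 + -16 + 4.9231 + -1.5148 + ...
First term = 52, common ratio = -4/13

For |r| < 1, S = a / (1 - r)
S = 52 / (1 - (-4/13))
S = 52 / (17/13)
S = 676/17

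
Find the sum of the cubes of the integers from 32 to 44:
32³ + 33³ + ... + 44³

Use ∑_{k=1}^{n} k³ = [n(n+1)/2]², then subtract the first 31 terms.
∑_{k=1}^{44} k³ = [44×45/2]² = 990² = 980100
∑_{k=1}^{31} k³ = [31×32/2]² = 496² = 246016
∑_{k=32}^{44} k³ = 980100 - 246016 = 734084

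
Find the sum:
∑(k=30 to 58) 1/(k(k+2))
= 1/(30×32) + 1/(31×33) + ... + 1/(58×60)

Partial fractions: 1/(k(k+2)) = (1/2)[1/k - 1/(k+2)]
Telescoping leaves the first two and last two terms:
= (1/2)[1/30 + 1/31 - 1/59 - 1/60]
= 3509/219480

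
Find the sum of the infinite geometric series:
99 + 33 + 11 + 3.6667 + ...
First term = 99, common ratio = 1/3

For |r| < 1, S = a / (1 - r)
S = 99 / (1 - (1/3))
S = 99 / (2/3)
S = 297/2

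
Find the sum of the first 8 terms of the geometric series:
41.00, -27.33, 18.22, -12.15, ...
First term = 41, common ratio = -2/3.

Sₙ = a(1 - rⁿ) / (1 - r)
S_8 = 41(1 - (-2/3)^8) / (1 - (-2/3))
S_8 = 41(1 - (256/6561)) / (5/3)
S_8 = 51701/2187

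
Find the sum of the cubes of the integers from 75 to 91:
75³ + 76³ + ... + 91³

Use ∑_{k=1}^{n} k³ = [n(n+1)/2]², then subtract the first 74 terms.
∑_{k=1}^{91} k³ = [91×92/2]² = 4186² = 17522596
∑_{k=1}^{74} k³ = [74×75/2]² = 2775² = 7700625
∑_{k=75}^{91} k³ = 17522596 - 7700625 = 9821971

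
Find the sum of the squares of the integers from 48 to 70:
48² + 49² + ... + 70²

Use ∑_{k=1}^{n} k² = n(n+1)(2n+1)/6, then subtract the first 47 terms.
∑_{k=1}^{70} k² = 70×71×141/6 = 116795
∑_{k=1}^{47} k² = 47×48×95/6 = 35720
∑_{k=48}^{70} k² = 116795 - 35720 = 81075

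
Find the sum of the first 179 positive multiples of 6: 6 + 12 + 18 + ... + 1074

Factor out 6: = 6(1 + 2 + ... + 179) = 6 × n(n+1)/2
= 6 × 179×180/2
= 6 × 16110
= 96660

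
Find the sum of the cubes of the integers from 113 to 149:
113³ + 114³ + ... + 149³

Use ∑_{k=1}^{n} k³ = [n(n+1)/2]², then subtract the first 112 terms.
∑_{k=1}^{149} k³ = [149×150/2]² = 11175² = 124880625
∑_{k=1}^{112} k³ = [112×113/2]² = 6328² = 40043584
∑_{k=113}^{149} k³ = 124880625 - 40043584 = 84837041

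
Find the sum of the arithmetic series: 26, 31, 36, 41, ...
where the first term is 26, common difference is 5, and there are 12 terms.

Sₙ = n/2 × (first + last)
Last term = a + (n-1)d = 26 + (12-1)×5 = 81
S_12 = 12/2 × (26 + 81)
S_12 = 12/2 × 107 = 642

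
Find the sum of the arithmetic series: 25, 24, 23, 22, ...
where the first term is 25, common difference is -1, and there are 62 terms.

Sₙ = n/2 × (first + last)
Last term = a + (n-1)d = 25 + (62-1)×(-1) = -36
S_62 = 62/2 × (25 + (-36))
S_62 = 62/2 × (-11) = -341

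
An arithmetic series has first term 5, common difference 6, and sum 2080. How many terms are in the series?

Using S = n/2 × [2a + (n-1)d]
2080 = n/2 × [2(5) + (n-1)(6)]
2080 = n/2 × [10 + 6n - 6]
4160 = n × [4 + 6n]
6n² + (4)n - 4160 = 0
Discriminant: Δ = (4)² - 4(6)(-4160) = 16 + 99840 = 99856
√Δ = 316
n = [-(4) + √Δ] / (2·6) = (-4 + 316) / 12 = 312 / 12 = 26
(The negative root is discarded since n must be a positive integer.)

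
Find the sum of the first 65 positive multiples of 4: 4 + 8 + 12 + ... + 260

Factor out 4: = 4(1 + 2 + ... + 65) = 4 × n(n+1)/2
= 4 × 65×66/2
= 4 × 2145
= 8580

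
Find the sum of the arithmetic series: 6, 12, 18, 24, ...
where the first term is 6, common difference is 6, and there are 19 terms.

Sₙ = n/2 × (first + last)
Last term = a + (n-1)d = 6 + (19-1)×6 = 114
S_19 = 19/2 × (6 + 114)
S_19 = 19/2 × 120 = 1140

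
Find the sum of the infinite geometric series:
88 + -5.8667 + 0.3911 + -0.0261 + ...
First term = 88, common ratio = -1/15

For |r| < 1, S = a / (1 - r)
S = 88 / (1 - (-1/15))
S = 88 / (16/15)
S = 165/2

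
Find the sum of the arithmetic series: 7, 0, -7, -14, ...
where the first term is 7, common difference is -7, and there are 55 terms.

Sₙ = n/2 × (first + last)
Last term = a + (n-1)d = 7 + (55-1)×(-7) = -371
S_55 = 55/2 × (7 + (-371))
S_55 = 55/2 × (-364) = -10010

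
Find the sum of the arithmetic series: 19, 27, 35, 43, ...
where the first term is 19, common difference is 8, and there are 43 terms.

Sₙ = n/2 × (first + last)
Last term = a + (n-1)d = 19 + (43-1)×8 = 355
S_43 = 43/2 × (19 + 355)
S_43 = 43/2 × 374 = 8041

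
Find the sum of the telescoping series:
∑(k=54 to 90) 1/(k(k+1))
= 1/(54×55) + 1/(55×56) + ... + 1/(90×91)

Partial fractions: 1/(k(k+1)) = 1/k - 1/(k+1)
The series telescopes:
= (1/54 - 1/55) + (1/55 - 1/56) + ... + (1/90 - 1/91)
= 1/54 - 1/91
= 37/4914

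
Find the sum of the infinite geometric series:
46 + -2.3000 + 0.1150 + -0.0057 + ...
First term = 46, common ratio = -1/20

For |r| < 1, S = a / (1 - r)
S = 46 / (1 - (-1/20))
S = 46 / (21/20)
S = 920/21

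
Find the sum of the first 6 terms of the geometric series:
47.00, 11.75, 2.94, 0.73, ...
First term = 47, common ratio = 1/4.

Sₙ = a(1 - rⁿ) / (1 - r)
S_6 = 47(1 - (1/4)^6) / (1 - (1/4))
S_6 = 47(1 - (1/4096)) / (3/4)
S_6 = 64155/1024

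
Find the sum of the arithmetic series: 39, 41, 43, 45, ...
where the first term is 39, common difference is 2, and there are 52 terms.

Sₙ = n/2 × (first + last)
Last term = a + (n-1)d = 39 + (52-1)×2 = 141
S_52 = 52/2 × (39 + 141)
S_52 = 52/2 × 180 = 4680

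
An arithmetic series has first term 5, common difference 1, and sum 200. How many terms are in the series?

Using S = n/2 × [2a + (n-1)d]
200 = n/2 × [2(5) + (n-1)(1)]
200 = n/2 × [10 + 1n - 1]
400 = n × [9 + 1n]
1n² + (9)n - 400 = 0
Discriminant: Δ = (9)² - 4(1)(-400) = 81 + 1600 = 1681
√Δ = 41
n = [-(9) + √Δ] / (2·1) = (-9 + 41) / 2 = 32 / 2 = 16
(The negative root is discarded since n must be a positive integer.)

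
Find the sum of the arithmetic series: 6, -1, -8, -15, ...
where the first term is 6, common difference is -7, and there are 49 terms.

Sₙ = n/2 × (first + last)
Last term = a + (n-1)d = 6 + (49-1)×(-7) = -330
S_49 = 49/2 × (6 + (-330))
S_49 = 49/2 × (-324) = -7938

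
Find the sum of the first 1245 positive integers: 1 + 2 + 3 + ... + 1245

Formula: ∑k = n(n+1)/2
= 1245×1246/2
= 1551270/2
= 775635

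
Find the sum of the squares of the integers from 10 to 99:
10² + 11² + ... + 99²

Use ∑_{k=1}^{n} k² = n(n+1)(2n+1)/6, then subtract the first 9 terms.
∑_{k=1}^{99} k² = 99×100×199/6 = 328350
∑_{k=1}^{9} k² = 9×10×19/6 = 285
∑_{k=10}^{99} k² = 328350 - 285 = 328065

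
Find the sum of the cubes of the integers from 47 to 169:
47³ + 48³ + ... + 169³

Use ∑_{k=1}^{n} k³ = [n(n+1)/2]², then subtract the first 46 terms.
∑_{k=1}^{169} k³ = [169×170/2]² = 14365² = 206353225
∑_{k=1}^{46} k³ = [46×47/2]² = 1081² = 1168561
∑_{k=47}^{169} k³ = 206353225 - 1168561 = 205184664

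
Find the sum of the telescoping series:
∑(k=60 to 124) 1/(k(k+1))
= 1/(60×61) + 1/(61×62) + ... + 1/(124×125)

Partial fractions: 1/(k(k+1)) = 1/k - 1/(k+1)
The series telescopes:
= (1/60 - 1/61) + (1/61 - 1/62) + ... + (1/124 - 1/125)
= 1/60 - 1/125
= 13/1500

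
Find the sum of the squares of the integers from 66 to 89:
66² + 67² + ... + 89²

Use ∑_{k=1}^{n} k² = n(n+1)(2n+1)/6, then subtract the first 65 terms.
∑_{k=1}^{89} k² = 89×90×179/6 = 238965
∑_{k=1}^{65} k² = 65×66×131/6 = 93665
∑_{k=66}^{89} k² = 238965 - 93665 = 145300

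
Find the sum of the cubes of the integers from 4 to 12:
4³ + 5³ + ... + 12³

Use ∑_{k=1}^{n} k³ = [n(n+1)/2]², then subtract the first 3 terms.
∑_{k=1}^{12} k³ = [12×13/2]² = 78² = 6084
∑_{k=1}^{3} k³ = [3×4/2]² = 6² = 36
∑_{k=4}^{12} k³ = 6084 - 36 = 6048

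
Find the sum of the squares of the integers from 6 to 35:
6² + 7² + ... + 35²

Use ∑_{k=1}^{n} k² = n(n+1)(2n+1)/6, then subtract the first 5 terms.
∑_{k=1}^{35} k² = 35×36×71/6 = 14910
∑_{k=1}^{5} k² = 5×6×11/6 = 55
∑_{k=6}^{35} k² = 14910 - 55 = 14855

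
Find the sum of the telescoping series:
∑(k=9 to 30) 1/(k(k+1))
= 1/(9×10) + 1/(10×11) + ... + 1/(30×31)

Partial fractions: 1/(k(k+1)) = 1/k - 1/(k+1)
The series telescopes:
= (1/9 - 1/10) + (1/10 - 1/11) + ... + (1/30 - 1/31)
= 1/9 - 1/31
= 22/279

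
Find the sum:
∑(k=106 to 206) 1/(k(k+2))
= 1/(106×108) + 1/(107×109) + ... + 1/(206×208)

Partial fractions: 1/(k(k+2)) = (1/2)[1/k - 1/(k+2)]
Telescoping leaves the first two and last two terms:
= (1/2)[1/106 + 1/107 - 1/207 - 1/208]
= 2231999/488341152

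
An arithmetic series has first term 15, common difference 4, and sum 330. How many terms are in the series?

Using S = n/2 × [2a + (n-1)d]
330 = n/2 × [2(15) + (n-1)(4)]
330 = n/2 × [30 + 4n - 4]
660 = n × [26 + 4n]
4n² + (26)n - 660 = 0
Discriminant: Δ = (26)² - 4(4)(-660) = 676 + 10560 = 11236
√Δ = 106
n = [-(26) + √Δ] / (2·4) = (-26 + 106) / 8 = 80 / 8 = 10
(The negative root is discarded since n must be a positive integer.)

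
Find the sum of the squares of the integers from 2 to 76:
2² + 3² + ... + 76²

Use ∑_{k=1}^{n} k² = n(n+1)(2n+1)/6, then subtract the first 1 terms.
∑_{k=1}^{76} k² = 76×77×153/6 = 149226
∑_{k=1}^{1} k² = 1×2×3/6 = 1
∑_{k=2}^{76} k² = 149226 - 1 = 149225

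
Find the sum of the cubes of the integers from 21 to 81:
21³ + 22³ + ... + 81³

Use ∑_{k=1}^{n} k³ = [n(n+1)/2]², then subtract the first 20 terms.
∑_{k=1}^{81} k³ = [81×82/2]² = 3321² = 11029041
∑_{k=1}^{20} k³ = [20×21/2]² = 210² = 44100
∑_{k=21}^{81} k³ = 11029041 - 44100 = 10984941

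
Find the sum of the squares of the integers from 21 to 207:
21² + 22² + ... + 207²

Use ∑_{k=1}^{n} k² = n(n+1)(2n+1)/6, then subtract the first 20 terms.
∑_{k=1}^{207} k² = 207×208×415/6 = 2978040
∑_{k=1}^{20} k² = 20×21×41/6 = 2870
∑_{k=21}^{207} k² = 2978040 - 2870 = 2975170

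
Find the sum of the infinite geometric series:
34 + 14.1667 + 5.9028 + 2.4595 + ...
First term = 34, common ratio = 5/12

For |r| < 1, S = a / (1 - r)
S = 34 / (1 - (5/12))
S = 34 / (7/12)
S = 408/7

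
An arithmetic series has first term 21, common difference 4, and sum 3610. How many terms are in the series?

Using S = n/2 × [2a + (n-1)d]
3610 = n/2 × [2(21) + (n-1)(4)]
3610 = n/2 × [42 + 4n - 4]
7220 = n × [38 + 4n]
4n² + (38)n - 7220 = 0
Discriminant: Δ = (38)² - 4(4)(-7220) = 1444 + 115520 = 116964
√Δ = 342
n = [-(38) + √Δ] / (2·4) = (-38 + 342) / 8 = 304 / 8 = 38
(The negative root is discarded since n must be a positive integer.)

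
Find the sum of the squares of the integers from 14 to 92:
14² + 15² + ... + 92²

Use ∑_{k=1}^{n} k² = n(n+1)(2n+1)/6, then subtract the first 13 terms.
∑_{k=1}^{92} k² = 92×93×185/6 = 263810
∑_{k=1}^{13} k² = 13×14×27/6 = 819
∑_{k=14}^{92} k² = 263810 - 819 = 262991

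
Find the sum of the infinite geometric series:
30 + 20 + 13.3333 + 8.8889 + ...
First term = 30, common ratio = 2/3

For |r| < 1, S = a / (1 - r)
S = 30 / (1 - (2/3))
S = 30 / (1/3)
S = 90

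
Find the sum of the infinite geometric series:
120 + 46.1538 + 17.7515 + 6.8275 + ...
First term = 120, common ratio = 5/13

For |r| < 1, S = a / (1 - r)
S = 120 / (1 - (5/13))
S = 120 / (8/13)
S = 195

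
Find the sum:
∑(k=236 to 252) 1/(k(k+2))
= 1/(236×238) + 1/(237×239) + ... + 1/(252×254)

Partial fractions: 1/(k(k+2)) = (1/2)[1/k - 1/(k+2)]
Telescoping leaves the first two and last two terms:
= (1/2)[1/236 + 1/237 - 1/253 - 1/254]
= 1019201/3594302184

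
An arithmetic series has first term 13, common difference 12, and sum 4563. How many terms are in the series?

Using S = n/2 × [2a + (n-1)d]
4563 = n/2 × [2(13) + (n-1)(12)]
4563 = n/2 × [26 + 12n - 12]
9126 = n × [14 + 12n]
12n² + (14)n - 9126 = 0
Discriminant: Δ = (14)² - 4(12)(-9126) = 196 + 438048 = 438244
√Δ = 662
n = [-(14) + √Δ] / (2·12) = (-14 + 662) / 24 = 648 / 24 = 27
(The negative root is discarded since n must be a positive integer.)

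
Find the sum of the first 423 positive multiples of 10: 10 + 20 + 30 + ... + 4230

Factor out 10: = 10(1 + 2 + ... + 423) = 10 × n(n+1)/2
= 10 × 423×424/2
= 10 × 89676
= 896760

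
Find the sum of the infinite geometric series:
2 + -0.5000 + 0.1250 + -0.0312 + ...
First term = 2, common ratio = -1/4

For |r| < 1, S = a / (1 - r)
S = 2 / (1 - (-1/4))
S = 2 / (5/4)
S = 8/5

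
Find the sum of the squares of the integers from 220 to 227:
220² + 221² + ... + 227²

Use ∑_{k=1}^{n} k² = n(n+1)(2n+1)/6, then subtract the first 219 terms.
∑_{k=1}^{227} k² = 227×228×455/6 = 3924830
∑_{k=1}^{219} k² = 219×220×439/6 = 3525170
∑_{k=220}^{227} k² = 3924830 - 3525170 = 399660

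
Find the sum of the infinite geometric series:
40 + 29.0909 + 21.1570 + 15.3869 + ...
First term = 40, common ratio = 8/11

For |r| < 1, S = a / (1 - r)
S = 40 / (1 - (8/11))
S = 40 / (3/11)
S = 440/3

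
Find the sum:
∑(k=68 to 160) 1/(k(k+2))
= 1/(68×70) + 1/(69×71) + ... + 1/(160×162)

Partial fractions: 1/(k(k+2)) = (1/2)[1/k - 1/(k+2)]
Telescoping leaves the first two and last two terms:
= (1/2)[1/68 + 1/69 - 1/161 - 1/162]
= 14911/1773576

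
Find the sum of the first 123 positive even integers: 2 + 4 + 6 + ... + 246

Sum of first n even numbers = n(n+1)
= 123×124
= 15252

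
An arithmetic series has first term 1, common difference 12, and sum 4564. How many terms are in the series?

Using S = n/2 × [2a + (n-1)d]
4564 = n/2 × [2(1) + (n-1)(12)]
4564 = n/2 × [2 + 12n - 12]
9128 = n × [-10 + 12n]
12n² + (-10)n - 9128 = 0
Discriminant: Δ = (-10)² - 4(12)(-9128) = 100 + 438144 = 438244
√Δ = 662
n = [-(-10) + √Δ] / (2·12) = (10 + 662) / 24 = 672 / 24 = 28
(The negative root is discarded since n must be a positive integer.)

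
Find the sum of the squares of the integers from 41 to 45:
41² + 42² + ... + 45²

Use ∑_{k=1}^{n} k² = n(n+1)(2n+1)/6, then subtract the first 40 terms.
∑_{k=1}^{45} k² = 45×46×91/6 = 31395
∑_{k=1}^{40} k² = 40×41×81/6 = 22140
∑_{k=41}^{45} k² = 31395 - 22140 = 9255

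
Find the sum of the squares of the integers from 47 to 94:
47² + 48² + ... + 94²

Use ∑_{k=1}^{n} k² = n(n+1)(2n+1)/6, then subtract the first 46 terms.
∑_{k=1}^{94} k² = 94×95×189/6 = 281295
∑_{k=1}^{46} k² = 46×47×93/6 = 33511
∑_{k=47}^{94} k² = 281295 - 33511 = 247784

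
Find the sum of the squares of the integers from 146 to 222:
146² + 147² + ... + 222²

Use ∑_{k=1}^{n} k² = n(n+1)(2n+1)/6, then subtract the first 145 terms.
∑_{k=1}^{222} k² = 222×223×445/6 = 3671695
∑_{k=1}^{145} k² = 145×146×291/6 = 1026745
∑_{k=146}^{222} k² = 3671695 - 1026745 = 2644950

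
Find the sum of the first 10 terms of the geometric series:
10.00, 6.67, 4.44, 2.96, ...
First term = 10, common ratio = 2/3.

Sₙ = a(1 - rⁿ) / (1 - r)
S_10 = 10(1 - (2/3)^10) / (1 - (2/3))
S_10 = 10(1 - (1024/59049)) / (1/3)
S_10 = 580250/19683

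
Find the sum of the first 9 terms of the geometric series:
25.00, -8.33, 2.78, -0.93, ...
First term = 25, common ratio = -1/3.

Sₙ = a(1 - rⁿ) / (1 - r)
S_9 = 25(1 - (-1/3)^9) / (1 - (-1/3))
S_9 = 25(1 - (-1/19683)) / (4/3)
S_9 = 123025/6561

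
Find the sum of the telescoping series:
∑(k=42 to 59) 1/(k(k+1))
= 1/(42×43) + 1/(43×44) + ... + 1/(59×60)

Partial fractions: 1/(k(k+1)) = 1/k - 1/(k+1)
The series telescopes:
= (1/42 - 1/43) + (1/43 - 1/44) + ... + (1/59 - 1/60)
= 1/42 - 1/60
= 1/140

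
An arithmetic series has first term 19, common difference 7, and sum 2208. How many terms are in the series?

Using S = n/2 × [2a + (n-1)d]
2208 = n/2 × [2(19) + (n-1)(7)]
2208 = n/2 × [38 + 7n - 7]
4416 = n × [31 + 7n]
7n² + (31)n - 4416 = 0
Discriminant: Δ = (31)² - 4(7)(-4416) = 961 + 123648 = 124609
√Δ = 353
n = [-(31) + √Δ] / (2·7) = (-31 + 353) / 14 = 322 / 14 = 23
(The negative root is discarded since n must be a positive integer.)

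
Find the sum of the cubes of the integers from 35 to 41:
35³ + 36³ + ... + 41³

Use ∑_{k=1}^{n} k³ = [n(n+1)/2]², then subtract the first 34 terms.
∑_{k=1}^{41} k³ = [41×42/2]² = 861² = 741321
∑_{k=1}^{34} k³ = [34×35/2]² = 595² = 354025
∑_{k=35}^{41} k³ = 741321 - 354025 = 387296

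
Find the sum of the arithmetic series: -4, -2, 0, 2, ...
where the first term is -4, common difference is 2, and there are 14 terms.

Sₙ = n/2 × (first + last)
Last term = a + (n-1)d = -4 + (14-1)×2 = 22
S_14 = 14/2 × (-4 + 22)
S_14 = 14/2 × 18 = 126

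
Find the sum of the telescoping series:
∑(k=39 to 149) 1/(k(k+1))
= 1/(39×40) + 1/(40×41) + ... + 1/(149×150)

Partial fractions: 1/(k(k+1)) = 1/k - 1/(k+1)
The series telescopes:
= (1/39 - 1/40) + (1/40 - 1/41) + ... + (1/149 - 1/150)
= 1/39 - 1/150
= 37/1950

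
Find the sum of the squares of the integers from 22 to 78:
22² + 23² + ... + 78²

Use ∑_{k=1}^{n} k² = n(n+1)(2n+1)/6, then subtract the first 21 terms.
∑_{k=1}^{78} k² = 78×79×157/6 = 161239
∑_{k=1}^{21} k² = 21×22×43/6 = 3311
∑_{k=22}^{78} k² = 161239 - 3311 = 157928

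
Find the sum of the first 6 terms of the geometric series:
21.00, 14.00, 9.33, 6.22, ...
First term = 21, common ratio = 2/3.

Sₙ = a(1 - rⁿ) / (1 - r)
S_6 = 21(1 - (2/3)^6) / (1 - (2/3))
S_6 = 21(1 - (64/729)) / (1/3)
S_6 = 4655/81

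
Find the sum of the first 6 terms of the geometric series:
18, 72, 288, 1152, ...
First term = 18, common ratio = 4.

Sₙ = a(1 - rⁿ) / (1 - r)
S_6 = 18(1 - 4^6) / (1 - 4)
S_6 = 18(1 - 4096) / (-3)
S_6 = 24570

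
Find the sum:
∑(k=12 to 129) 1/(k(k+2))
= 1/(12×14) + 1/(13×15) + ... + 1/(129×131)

Partial fractions: 1/(k(k+2)) = (1/2)[1/k - 1/(k+2)]
Telescoping leaves the first two and last two terms:
= (1/2)[1/12 + 1/13 - 1/130 - 1/131]
= 14809/204360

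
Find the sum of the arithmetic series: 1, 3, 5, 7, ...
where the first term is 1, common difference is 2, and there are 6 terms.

Sₙ = n/2 × (first + last)
Last term = a + (n-1)d = 1 + (6-1)×2 = 11
S_6 = 6/2 × (1 + 11)
S_6 = 6/2 × 12 = 36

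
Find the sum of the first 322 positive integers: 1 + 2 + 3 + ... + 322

Formula: ∑k = n(n+1)/2
= 322×323/2
= 104006/2
= 52003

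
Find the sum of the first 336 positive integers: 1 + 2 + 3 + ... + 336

Formula: ∑k = n(n+1)/2
= 336×337/2
= 113232/2
= 56616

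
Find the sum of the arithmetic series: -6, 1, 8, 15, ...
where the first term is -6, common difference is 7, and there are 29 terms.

Sₙ = n/2 × (first + last)
Last term = a + (n-1)d = -6 + (29-1)×7 = 190
S_29 = 29/2 × (-6 + 190)
S_29 = 29/2 × 184 = 2668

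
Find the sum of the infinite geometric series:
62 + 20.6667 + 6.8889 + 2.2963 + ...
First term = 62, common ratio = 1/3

For |r| < 1, S = a / (1 - r)
S = 62 / (1 - (1/3))
S = 62 / (2/3)
S = 93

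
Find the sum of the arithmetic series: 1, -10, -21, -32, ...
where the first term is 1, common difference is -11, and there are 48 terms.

Sₙ = n/2 × (first + last)
Last term = a + (n-1)d = 1 + (48-1)×(-11) = -516
S_48 = 48/2 × (1 + (-516))
S_48 = 48/2 × (-515) = -12360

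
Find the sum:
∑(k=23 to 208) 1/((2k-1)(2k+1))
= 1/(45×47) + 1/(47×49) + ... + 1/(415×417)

Partial fractions: 1/((2k-1)(2k+1)) = (1/2)[1/(2k-1) - 1/(2k+1)]
The series telescopes:
= (1/2)[1/45 - 1/417]
= 62/6255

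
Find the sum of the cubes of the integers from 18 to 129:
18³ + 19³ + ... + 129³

Use ∑_{k=1}^{n} k³ = [n(n+1)/2]², then subtract the first 17 terms.
∑_{k=1}^{129} k³ = [129×130/2]² = 8385² = 70308225
∑_{k=1}^{17} k³ = [17×18/2]² = 153² = 23409
∑_{k=18}^{129} k³ = 70308225 - 23409 = 70284816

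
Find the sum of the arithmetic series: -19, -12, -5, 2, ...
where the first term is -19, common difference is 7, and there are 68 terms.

Sₙ = n/2 × (first + last)
Last term = a + (n-1)d = -19 + (68-1)×7 = 450
S_68 = 68/2 × (-19 + 450)
S_68 = 68/2 × 431 = 14654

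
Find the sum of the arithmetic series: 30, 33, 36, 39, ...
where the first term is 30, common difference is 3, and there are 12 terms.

Sₙ = n/2 × (first + last)
Last term = a + (n-1)d = 30 + (12-1)×3 = 63
S_12 = 12/2 × (30 + 63)
S_12 = 12/2 × 93 = 558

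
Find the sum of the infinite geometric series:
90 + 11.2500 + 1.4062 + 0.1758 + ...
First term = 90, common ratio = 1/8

For |r| < 1, S = a / (1 - r)
S = 90 / (1 - (1/8))
S = 90 / (7/8)
S = 720/7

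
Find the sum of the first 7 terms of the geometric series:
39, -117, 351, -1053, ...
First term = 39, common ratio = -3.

Sₙ = a(1 - rⁿ) / (1 - r)
S_7 = 39(1 - (-3)^7) / (1 - (-3))
S_7 = 39(1 - (-2187)) / (4)
S_7 = 21333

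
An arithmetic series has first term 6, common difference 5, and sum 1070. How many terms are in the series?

Using S = n/2 × [2a + (n-1)d]
1070 = n/2 × [2(6) + (n-1)(5)]
1070 = n/2 × [12 + 5n - 5]
2140 = n × [7 + 5n]
5n² + (7)n - 2140 = 0
Discriminant: Δ = (7)² - 4(5)(-2140) = 49 + 42800 = 42849
√Δ = 207
n = [-(7) + √Δ] / (2·5) = (-7 + 207) / 10 = 200 / 10 = 20
(The negative root is discarded since n must be a positive integer.)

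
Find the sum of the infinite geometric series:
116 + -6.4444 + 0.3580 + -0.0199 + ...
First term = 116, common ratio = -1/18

For |r| < 1, S = a / (1 - r)
S = 116 / (1 - (-1/18))
S = 116 / (19/18)
S = 2088/19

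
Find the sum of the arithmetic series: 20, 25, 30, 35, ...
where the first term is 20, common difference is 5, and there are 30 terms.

Sₙ = n/2 × (first + last)
Last term = a + (n-1)d = 20 + (30-1)×5 = 165
S_30 = 30/2 × (20 + 165)
S_30 = 30/2 × 185 = 2775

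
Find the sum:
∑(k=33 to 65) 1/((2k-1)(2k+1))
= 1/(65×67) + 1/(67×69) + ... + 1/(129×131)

Partial fractions: 1/((2k-1)(2k+1)) = (1/2)[1/(2k-1) - 1/(2k+1)]
The series telescopes:
= (1/2)[1/65 - 1/131]
= 33/8515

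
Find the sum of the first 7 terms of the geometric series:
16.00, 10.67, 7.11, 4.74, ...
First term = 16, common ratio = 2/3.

Sₙ = a(1 - rⁿ) / (1 - r)
S_7 = 16(1 - (2/3)^7) / (1 - (2/3))
S_7 = 16(1 - (128/2187)) / (1/3)
S_7 = 32944/729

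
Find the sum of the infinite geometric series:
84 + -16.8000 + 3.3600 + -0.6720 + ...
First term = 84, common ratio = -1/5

For |r| < 1, S = a / (1 - r)
S = 84 / (1 - (-1/5))
S = 84 / (6/5)
S = 70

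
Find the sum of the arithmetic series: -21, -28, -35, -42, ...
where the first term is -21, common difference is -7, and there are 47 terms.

Sₙ = n/2 × (first + last)
Last term = a + (n-1)d = -21 + (47-1)×(-7) = -343
S_47 = 47/2 × (-21 + (-343))
S_47 = 47/2 × (-364) = -8554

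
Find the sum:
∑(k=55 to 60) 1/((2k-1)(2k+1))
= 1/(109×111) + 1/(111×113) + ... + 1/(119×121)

Partial fractions: 1/((2k-1)(2k+1)) = (1/2)[1/(2k-1) - 1/(2k+1)]
The series telescopes:
= (1/2)[1/109 - 1/121]
= 6/13189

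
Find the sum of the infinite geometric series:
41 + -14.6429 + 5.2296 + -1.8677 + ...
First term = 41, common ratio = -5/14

For |r| < 1, S = a / (1 - r)
S = 41 / (1 - (-5/14))
S = 41 / (19/14)
S = 574/19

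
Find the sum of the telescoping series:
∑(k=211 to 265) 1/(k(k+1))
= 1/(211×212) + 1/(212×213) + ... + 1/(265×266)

Partial fractions: 1/(k(k+1)) = 1/k - 1/(k+1)
The series telescopes:
= (1/211 - 1/212) + (1/212 - 1/213) + ... + (1/265 - 1/266)
= 1/211 - 1/266
= 55/56126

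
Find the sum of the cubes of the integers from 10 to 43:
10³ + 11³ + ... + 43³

Use ∑_{k=1}^{n} k³ = [n(n+1)/2]², then subtract the first 9 terms.
∑_{k=1}^{43} k³ = [43×44/2]² = 946² = 894916
∑_{k=1}^{9} k³ = [9×10/2]² = 45² = 2025
∑_{k=10}^{43} k³ = 894916 - 2025 = 892891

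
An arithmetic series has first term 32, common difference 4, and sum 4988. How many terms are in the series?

Using S = n/2 × [2a + (n-1)d]
4988 = n/2 × [2(32) + (n-1)(4)]
4988 = n/2 × [64 + 4n - 4]
9976 = n × [60 + 4n]
4n² + (60)n - 9976 = 0
Discriminant: Δ = (60)² - 4(4)(-9976) = 3600 + 159616 = 163216
√Δ = 404
n = [-(60) + √Δ] / (2·4) = (-60 + 404) / 8 = 344 / 8 = 43
(The negative root is discarded since n must be a positive integer.)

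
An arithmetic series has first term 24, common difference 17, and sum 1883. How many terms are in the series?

Using S = n/2 × [2a + (n-1)d]
1883 = n/2 × [2(24) + (n-1)(17)]
1883 = n/2 × [48 + 17n - 17]
3766 = n × [31 + 17n]
17n² + (31)n - 3766 = 0
Discriminant: Δ = (31)² - 4(17)(-3766) = 961 + 256088 = 257049
√Δ = 507
n = [-(31) + √Δ] / (2·17) = (-31 + 507) / 34 = 476 / 34 = 14
(The negative root is discarded since n must be a positive integer.)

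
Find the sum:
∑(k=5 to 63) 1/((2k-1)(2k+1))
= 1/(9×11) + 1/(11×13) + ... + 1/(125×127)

Partial fractions: 1/((2k-1)(2k+1)) = (1/2)[1/(2k-1) - 1/(2k+1)]
The series telescopes:
= (1/2)[1/9 - 1/127]
= 59/1143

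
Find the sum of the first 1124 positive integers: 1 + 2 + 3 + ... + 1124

Formula: ∑k = n(n+1)/2
= 1124×1125/2
= 1264500/2
= 632250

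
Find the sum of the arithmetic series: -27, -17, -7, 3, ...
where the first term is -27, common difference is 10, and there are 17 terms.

Sₙ = n/2 × (first + last)
Last term = a + (n-1)d = -27 + (17-1)×10 = 133
S_17 = 17/2 × (-27 + 133)
S_17 = 17/2 × 106 = 901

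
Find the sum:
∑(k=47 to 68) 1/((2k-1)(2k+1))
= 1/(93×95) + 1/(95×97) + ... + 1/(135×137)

Partial fractions: 1/((2k-1)(2k+1)) = (1/2)[1/(2k-1) - 1/(2k+1)]
The series telescopes:
= (1/2)[1/93 - 1/137]
= 22/12741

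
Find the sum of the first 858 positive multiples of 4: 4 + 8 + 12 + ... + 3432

Factor out 4: = 4(1 + 2 + ... + 858) = 4 × n(n+1)/2
= 4 × 858×859/2
= 4 × 368511
= 1474044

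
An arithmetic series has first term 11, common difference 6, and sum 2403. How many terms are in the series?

Using S = n/2 × [2a + (n-1)d]
2403 = n/2 × [2(11) + (n-1)(6)]
2403 = n/2 × [22 + 6n - 6]
4806 = n × [16 + 6n]
6n² + (16)n - 4806 = 0
Discriminant: Δ = (16)² - 4(6)(-4806) = 256 + 115344 = 115600
√Δ = 340
n = [-(16) + √Δ] / (2·6) = (-16 + 340) / 12 = 324 / 12 = 27
(The negative root is discarded since n must be a positive integer.)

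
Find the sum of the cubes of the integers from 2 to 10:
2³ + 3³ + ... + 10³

Use ∑_{k=1}^{n} k³ = [n(n+1)/2]², then subtract the first 1 terms.
∑_{k=1}^{10} k³ = [10×11/2]² = 55² = 3025
∑_{k=1}^{1} k³ = [1×2/2]² = 1² = 1
∑_{k=2}^{10} k³ = 3025 - 1 = 3024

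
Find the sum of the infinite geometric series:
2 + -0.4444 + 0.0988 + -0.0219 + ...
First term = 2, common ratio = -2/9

For |r| < 1, S = a / (1 - r)
S = 2 / (1 - (-2/9))
S = 2 / (11/9)
S = 18/11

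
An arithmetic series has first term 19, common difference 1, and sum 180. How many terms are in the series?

Using S = n/2 × [2a + (n-1)d]
180 = n/2 × [2(19) + (n-1)(1)]
180 = n/2 × [38 + 1n - 1]
360 = n × [37 + 1n]
1n² + (37)n - 360 = 0
Discriminant: Δ = (37)² - 4(1)(-360) = 1369 + 1440 = 2809
√Δ = 53
n = [-(37) + √Δ] / (2·1) = (-37 + 53) / 2 = 16 / 2 = 8
(The negative root is discarded since n must be a positive integer.)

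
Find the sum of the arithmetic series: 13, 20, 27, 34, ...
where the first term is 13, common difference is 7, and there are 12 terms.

Sₙ = n/2 × (first + last)
Last term = a + (n-1)d = 13 + (12-1)×7 = 90
S_12 = 12/2 × (13 + 90)
S_12 = 12/2 × 103 = 618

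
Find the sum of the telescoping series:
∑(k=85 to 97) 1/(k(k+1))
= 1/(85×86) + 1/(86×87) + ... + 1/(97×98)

Partial fractions: 1/(k(k+1)) = 1/k - 1/(k+1)
The series telescopes:
= (1/85 - 1/86) + (1/86 - 1/87) + ... + (1/97 - 1/98)
= 1/85 - 1/98
= 13/8330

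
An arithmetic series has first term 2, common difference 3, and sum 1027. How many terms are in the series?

Using S = n/2 × [2a + (n-1)d]
1027 = n/2 × [2(2) + (n-1)(3)]
1027 = n/2 × [4 + 3n - 3]
2054 = n × [1 + 3n]
3n² + (1)n - 2054 = 0
Discriminant: Δ = (1)² - 4(3)(-2054) = 1 + 24648 = 24649
√Δ = 157
n = [-(1) + √Δ] / (2·3) = (-1 + 157) / 6 = 156 / 6 = 26
(The negative root is discarded since n must be a positive integer.)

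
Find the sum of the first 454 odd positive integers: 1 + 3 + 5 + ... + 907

Sum of first n odd numbers = n²
= 454²
= 206116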